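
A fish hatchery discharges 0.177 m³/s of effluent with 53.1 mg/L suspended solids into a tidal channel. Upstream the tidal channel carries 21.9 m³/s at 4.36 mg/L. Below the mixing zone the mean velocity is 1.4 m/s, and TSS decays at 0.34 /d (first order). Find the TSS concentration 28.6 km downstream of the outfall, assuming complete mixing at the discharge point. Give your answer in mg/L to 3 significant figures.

After complete mixing, C₀ = (0.177·53.1 + 21.9·4.36) / 22.08 = 4.751 mg/L.
Travel time t = 2.86e+04 m / 1.4 m/s = 2.043e+04 s = 0.2364 d.
C = 4.751·exp(−0.34·0.2364) = 4.751·0.9228 = 4.384 mg/L.

4.38 mg/L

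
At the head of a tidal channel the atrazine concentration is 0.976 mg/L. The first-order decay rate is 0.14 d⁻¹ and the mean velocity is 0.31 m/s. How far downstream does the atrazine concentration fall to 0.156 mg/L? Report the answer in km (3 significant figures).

From C = C₀·e^(−kt), t = ln(C₀/C)/k = ln(0.976/0.156)/0.14 = 1.834/0.14 = 13.1 d.
Distance = v·t = 0.31 m/s × 1.132e+06 s = 3.508e+05 m = 350.8 km.

351 km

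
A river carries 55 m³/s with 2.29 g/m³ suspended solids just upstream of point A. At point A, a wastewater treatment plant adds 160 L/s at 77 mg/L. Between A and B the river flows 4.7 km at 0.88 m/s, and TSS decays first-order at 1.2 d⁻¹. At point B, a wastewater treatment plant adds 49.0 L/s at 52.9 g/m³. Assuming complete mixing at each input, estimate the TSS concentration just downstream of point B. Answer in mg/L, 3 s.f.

2.37 mg/L

160 L/s = 0.16 m³/s.
After input A: C = (55·2.29 + 0.16·77) / 55.16 = 2.507 mg/L.
Over the 4.7 km reach to input B (t = 5341 s = 0.06182 d), decay gives C = 2.507·exp(−1.2·0.06182) = 2.327 mg/L.
49.0 L/s = 0.049 m³/s.
After input B: C = (55.16·2.327 + 0.049·52.9) / 55.21 = 2.372 mg/L.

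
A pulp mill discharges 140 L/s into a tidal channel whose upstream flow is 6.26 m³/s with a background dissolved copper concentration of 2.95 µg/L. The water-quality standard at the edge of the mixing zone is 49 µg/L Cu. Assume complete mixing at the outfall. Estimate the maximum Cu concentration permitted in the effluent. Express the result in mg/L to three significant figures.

140 L/s = 0.14 m³/s.
2.95 µg/L = 0.00295 mg/L.
49 µg/L = 0.049 mg/L.
Mass balance: 0.049·6.4 = 0.14·Cₑ + 6.26·0.00295.
Cₑ = (0.3136 − 0.01847) / 0.14 = 2.108 mg/L.

2.11 mg/L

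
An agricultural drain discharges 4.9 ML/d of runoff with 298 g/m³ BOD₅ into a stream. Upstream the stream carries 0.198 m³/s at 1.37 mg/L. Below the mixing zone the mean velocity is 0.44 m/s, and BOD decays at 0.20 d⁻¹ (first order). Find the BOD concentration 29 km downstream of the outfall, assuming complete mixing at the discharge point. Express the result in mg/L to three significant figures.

4.9 ML/d = 0.05671 m³/s.
After complete mixing, C₀ = (0.05671·298 + 0.198·1.37) / 0.2547 = 67.42 mg/L.
Travel time t = 2.9e+04 m / 0.44 m/s = 6.591e+04 s = 0.7628 d.
C = 67.42·exp(−0.20·0.7628) = 67.42·0.8585 = 57.88 mg/L.

57.9 mg/L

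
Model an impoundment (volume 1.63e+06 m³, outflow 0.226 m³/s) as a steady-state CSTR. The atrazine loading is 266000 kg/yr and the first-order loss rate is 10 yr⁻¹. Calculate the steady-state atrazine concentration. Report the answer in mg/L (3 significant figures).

11.4 mg/L

Outflow Q = 0.226 m³/s × 3.156e+07 s/yr = 7.132e+06 m³/yr.
Steady-state CSTR mass balance: W = Q·C + k·V·C, so C = W/(Q + kV).
Q + kV = 7.132e+06 + 10·1.63e+06 = 2.343e+07 m³/yr.
C = 266000/2.343e+07 = 0.01135 kg/m³ = 11.35 mg/L.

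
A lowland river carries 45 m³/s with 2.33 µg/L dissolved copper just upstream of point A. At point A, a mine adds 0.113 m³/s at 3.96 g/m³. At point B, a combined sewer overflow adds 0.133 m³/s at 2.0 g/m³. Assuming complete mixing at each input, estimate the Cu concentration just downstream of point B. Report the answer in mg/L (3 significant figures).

0.0181 mg/L

2.33 µg/L = 0.00233 mg/L.
After input A: C = (45·0.00233 + 0.113·3.96) / 45.11 = 0.01224 mg/L.
After input B: C = (45.11·0.01224 + 0.133·2) / 45.25 = 0.01809 mg/L.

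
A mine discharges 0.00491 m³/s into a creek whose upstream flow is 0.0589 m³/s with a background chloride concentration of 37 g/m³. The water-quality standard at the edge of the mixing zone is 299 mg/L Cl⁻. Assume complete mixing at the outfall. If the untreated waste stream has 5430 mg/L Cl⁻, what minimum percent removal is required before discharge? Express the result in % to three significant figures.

Mass balance: 299·0.06381 = 0.00491·Cₑ + 0.0589·37.
Cₑ = (19.08 − 2.179) / 0.00491 = 3442 mg/L.
Required removal = 1 − 3442/5430 = 36.61 %.

36.6 %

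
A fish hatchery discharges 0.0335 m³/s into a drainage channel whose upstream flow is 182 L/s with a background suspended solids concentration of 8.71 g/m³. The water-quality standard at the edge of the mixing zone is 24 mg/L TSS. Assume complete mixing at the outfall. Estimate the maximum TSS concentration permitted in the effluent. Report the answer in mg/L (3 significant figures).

107 mg/L

182 L/s = 0.182 m³/s.
Mass balance: 24·0.2155 = 0.0335·Cₑ + 0.182·8.71.
Cₑ = (5.172 − 1.585) / 0.0335 = 107.1 mg/L.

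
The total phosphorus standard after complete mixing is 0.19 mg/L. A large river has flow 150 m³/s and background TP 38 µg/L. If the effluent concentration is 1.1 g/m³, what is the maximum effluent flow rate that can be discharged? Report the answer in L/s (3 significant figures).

25100 L/s

38 µg/L = 0.038 mg/L.
Mass balance at complete mixing: C_std·(Q_w + Q_r) = Q_w·C_e + Q_r·C_b.
Rearranging, Q_w = Q_r·(C_std − C_b)/(C_e − C_std) = 150·(0.19 − 0.038) / (1.1 − 0.19) = 25.05 m³/s.
= 2.505e+04 L/s.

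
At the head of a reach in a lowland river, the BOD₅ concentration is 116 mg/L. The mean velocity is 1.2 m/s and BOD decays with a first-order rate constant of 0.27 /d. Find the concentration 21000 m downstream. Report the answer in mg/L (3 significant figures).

Travel time t = 21000 m / 1.2 m/s = 2.1e+04/1.2 = 1.75e+04 s = 0.2025 d.
First-order decay: C = 116·exp(−0.27·0.2025) = 116·0.9468 = 109.8 mg/L.

110 mg/L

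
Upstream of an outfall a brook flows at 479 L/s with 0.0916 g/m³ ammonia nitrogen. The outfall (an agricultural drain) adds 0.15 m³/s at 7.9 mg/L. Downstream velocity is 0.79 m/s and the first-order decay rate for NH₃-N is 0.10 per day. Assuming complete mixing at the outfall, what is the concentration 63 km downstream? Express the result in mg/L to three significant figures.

1.78 mg/L

479 L/s = 0.479 m³/s.
After complete mixing, C₀ = (0.15·7.9 + 0.479·0.0916) / 0.629 = 1.954 mg/L.
Travel time t = 6.3e+04 m / 0.79 m/s = 7.975e+04 s = 0.923 d.
C = 1.954·exp(−0.10·0.923) = 1.954·0.9118 = 1.781 mg/L.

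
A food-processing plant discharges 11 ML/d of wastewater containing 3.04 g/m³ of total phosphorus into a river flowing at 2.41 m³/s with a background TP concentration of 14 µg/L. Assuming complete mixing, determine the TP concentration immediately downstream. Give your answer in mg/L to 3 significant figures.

0.166 mg/L

11 ML/d = 0.1273 m³/s.
14 µg/L = 0.014 mg/L.
By mass balance at complete mixing, C = (0.1273·3.04 + 2.41·0.014) / (0.1273 + 2.41) = 0.4208/2.537 = 0.1658 mg/L.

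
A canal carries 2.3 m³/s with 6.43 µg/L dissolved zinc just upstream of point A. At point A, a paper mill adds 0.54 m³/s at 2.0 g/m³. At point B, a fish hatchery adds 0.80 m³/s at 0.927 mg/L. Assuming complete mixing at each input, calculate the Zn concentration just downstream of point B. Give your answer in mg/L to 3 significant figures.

6.43 µg/L = 0.00643 mg/L.
After input A: C = (2.3·0.00643 + 0.54·2) / 2.84 = 0.3855 mg/L.
After input B: C = (2.84·0.3855 + 0.8·0.927) / 3.64 = 0.5045 mg/L.

0.505 mg/L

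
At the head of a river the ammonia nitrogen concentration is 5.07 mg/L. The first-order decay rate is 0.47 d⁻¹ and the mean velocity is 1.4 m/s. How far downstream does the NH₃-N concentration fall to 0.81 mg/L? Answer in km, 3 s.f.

472 km

From C = C₀·e^(−kt), t = ln(C₀/C)/k = ln(5.07/0.81)/0.47 = 1.834/0.47 = 3.902 d.
Distance = v·t = 1.4 m/s × 3.372e+05 s = 4.72e+05 m = 472 km.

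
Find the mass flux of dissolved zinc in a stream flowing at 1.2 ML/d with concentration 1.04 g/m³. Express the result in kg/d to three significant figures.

1.2 ML/d = 0.01389 m³/s.
Mass flux = Q·C = 0.01389 m³/s × 1.04 g/m³ = 0.01444 g/s.
= 0.01444 g/s × 86.4 = 1.248 kg/d.

1.25 kg/d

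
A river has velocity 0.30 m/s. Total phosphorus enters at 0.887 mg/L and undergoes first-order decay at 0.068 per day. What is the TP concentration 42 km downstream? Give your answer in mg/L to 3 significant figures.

0.794 mg/L

Travel time t = 42 km / 0.30 m/s = 4.2e+04/0.30 = 1.4e+05 s = 1.62 d.
First-order decay: C = 0.887·exp(−0.068·1.62) = 0.887·0.8957 = 0.7945 mg/L.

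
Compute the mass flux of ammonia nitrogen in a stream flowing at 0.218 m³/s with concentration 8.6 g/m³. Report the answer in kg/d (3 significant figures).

162 kg/d

Mass flux = Q·C = 0.218 m³/s × 8.6 g/m³ = 1.875 g/s.
= 1.875 g/s × 86.4 = 162 kg/d.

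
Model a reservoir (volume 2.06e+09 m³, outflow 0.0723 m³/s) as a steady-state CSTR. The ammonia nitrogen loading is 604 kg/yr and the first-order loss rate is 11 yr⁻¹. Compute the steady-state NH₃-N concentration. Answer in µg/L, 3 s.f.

0.0267 µg/L

Outflow Q = 0.0723 m³/s × 3.156e+07 s/yr = 2.282e+06 m³/yr.
Steady-state CSTR mass balance: W = Q·C + k·V·C, so C = W/(Q + kV).
Q + kV = 2.282e+06 + 11·2.06e+09 = 2.266e+10 m³/yr.
C = 604/2.266e+10 = 2.665e-08 kg/m³ = 2.665e-05 mg/L = 0.02665 µg/L.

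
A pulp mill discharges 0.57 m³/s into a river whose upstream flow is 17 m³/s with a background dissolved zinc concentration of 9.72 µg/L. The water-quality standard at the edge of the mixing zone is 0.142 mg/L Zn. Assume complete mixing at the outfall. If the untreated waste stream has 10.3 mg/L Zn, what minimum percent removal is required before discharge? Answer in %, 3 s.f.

9.72 µg/L = 0.00972 mg/L.
Mass balance: 0.142·17.57 = 0.57·Cₑ + 17·0.00972.
Cₑ = (2.495 − 0.1652) / 0.57 = 4.087 mg/L.
Required removal = 1 − 4.087/10.3 = 60.32 %.

60.3 %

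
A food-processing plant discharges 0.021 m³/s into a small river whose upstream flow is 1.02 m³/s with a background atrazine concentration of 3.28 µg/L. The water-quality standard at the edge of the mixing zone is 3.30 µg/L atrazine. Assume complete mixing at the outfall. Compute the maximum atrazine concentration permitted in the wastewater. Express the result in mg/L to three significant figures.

3.28 µg/L = 0.00328 mg/L.
3.30 µg/L = 0.0033 mg/L.
Mass balance: 0.0033·1.041 = 0.021·Cₑ + 1.02·0.00328.
Cₑ = (0.003435 − 0.003346) / 0.021 = 0.004271 mg/L.

0.00427 mg/L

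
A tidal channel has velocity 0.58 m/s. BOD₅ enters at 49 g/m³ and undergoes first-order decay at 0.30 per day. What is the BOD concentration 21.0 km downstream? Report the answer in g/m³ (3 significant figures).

Travel time t = 21.0 km / 0.58 m/s = 2.1e+04/0.58 = 3.621e+04 s = 0.4191 d.
First-order decay: C = 49·exp(−0.30·0.4191) = 49·0.8819 = 43.21 g/m³.

43.2 g/m³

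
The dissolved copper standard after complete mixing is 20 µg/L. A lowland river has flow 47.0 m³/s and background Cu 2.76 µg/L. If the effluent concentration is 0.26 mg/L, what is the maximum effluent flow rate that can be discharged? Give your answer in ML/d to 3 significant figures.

2.76 µg/L = 0.00276 mg/L.
20 µg/L = 0.02 mg/L.
Mass balance at complete mixing: C_std·(Q_w + Q_r) = Q_w·C_e + Q_r·C_b.
Rearranging, Q_w = Q_r·(C_std − C_b)/(C_e − C_std) = 47.0·(0.02 − 0.00276) / (0.26 − 0.02) = 3.376 m³/s.
= 291.7 ML/d.

292 ML/d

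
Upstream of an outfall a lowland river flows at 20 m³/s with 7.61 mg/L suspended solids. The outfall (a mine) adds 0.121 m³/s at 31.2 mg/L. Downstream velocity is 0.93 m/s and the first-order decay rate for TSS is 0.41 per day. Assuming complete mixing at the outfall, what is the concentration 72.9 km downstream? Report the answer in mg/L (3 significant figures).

5.34 mg/L

After complete mixing, C₀ = (0.121·31.2 + 20·7.61) / 20.12 = 7.752 mg/L.
Travel time t = 7.29e+04 m / 0.93 m/s = 7.839e+04 s = 0.9073 d.
C = 7.752·exp(−0.41·0.9073) = 7.752·0.6894 = 5.344 mg/L.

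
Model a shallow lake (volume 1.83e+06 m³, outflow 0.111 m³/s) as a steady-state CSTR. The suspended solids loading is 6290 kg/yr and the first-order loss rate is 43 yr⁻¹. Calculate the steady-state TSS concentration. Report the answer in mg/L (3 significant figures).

Outflow Q = 0.111 m³/s × 3.156e+07 s/yr = 3.503e+06 m³/yr.
Steady-state CSTR mass balance: W = Q·C + k·V·C, so C = W/(Q + kV).
Q + kV = 3.503e+06 + 43·1.83e+06 = 8.219e+07 m³/yr.
C = 6290/8.219e+07 = 7.653e-05 kg/m³ = 0.07653 mg/L.

0.0765 mg/L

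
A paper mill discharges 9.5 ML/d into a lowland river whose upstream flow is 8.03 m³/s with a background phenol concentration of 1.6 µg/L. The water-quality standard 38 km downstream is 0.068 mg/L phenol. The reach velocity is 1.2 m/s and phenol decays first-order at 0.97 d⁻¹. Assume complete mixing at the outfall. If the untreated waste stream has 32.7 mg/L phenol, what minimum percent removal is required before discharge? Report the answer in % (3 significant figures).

78.4 %

9.5 ML/d = 0.11 m³/s.
1.6 µg/L = 0.0016 mg/L.
Travel time to the compliance point: t = 3.8e+04/1.2 = 3.167e+04 s = 0.3665 d; decay factor exp(−0.97·0.3665) = 0.7008.
So the concentration just after mixing may be at most 0.068/0.7008 = 0.09703 mg/L.
Mass balance: 0.09703·8.14 = 0.11·Cₑ + 8.03·0.0016.
Cₑ = (0.7898 − 0.01285) / 0.11 = 7.066 mg/L.
Required removal = 1 − 7.066/32.7 = 78.39 %.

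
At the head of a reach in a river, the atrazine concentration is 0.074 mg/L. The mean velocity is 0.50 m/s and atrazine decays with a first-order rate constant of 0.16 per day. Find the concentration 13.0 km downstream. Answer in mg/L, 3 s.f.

0.0705 mg/L

Travel time t = 13.0 km / 0.50 m/s = 1.3e+04/0.50 = 2.6e+04 s = 0.3009 d.
First-order decay: C = 0.074·exp(−0.16·0.3009) = 0.074·0.953 = 0.07052 mg/L.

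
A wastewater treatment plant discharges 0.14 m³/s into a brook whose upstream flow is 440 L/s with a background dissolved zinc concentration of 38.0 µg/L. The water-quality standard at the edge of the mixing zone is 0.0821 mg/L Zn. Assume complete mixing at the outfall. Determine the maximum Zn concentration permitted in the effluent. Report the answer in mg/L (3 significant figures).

0.221 mg/L

440 L/s = 0.44 m³/s.
38.0 µg/L = 0.038 mg/L.
Mass balance: 0.0821·0.58 = 0.14·Cₑ + 0.44·0.038.
Cₑ = (0.04762 − 0.01672) / 0.14 = 0.2207 mg/L.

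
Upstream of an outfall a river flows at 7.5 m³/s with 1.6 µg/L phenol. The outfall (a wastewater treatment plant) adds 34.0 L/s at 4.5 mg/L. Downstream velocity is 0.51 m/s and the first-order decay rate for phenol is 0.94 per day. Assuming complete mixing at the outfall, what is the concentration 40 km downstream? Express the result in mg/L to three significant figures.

0.00933 mg/L

34.0 L/s = 0.034 m³/s.
1.6 µg/L = 0.0016 mg/L.
After complete mixing, C₀ = (0.034·4.5 + 7.5·0.0016) / 7.534 = 0.0219 mg/L.
Travel time t = 4e+04 m / 0.51 m/s = 7.843e+04 s = 0.9078 d.
C = 0.0219·exp(−0.94·0.9078) = 0.0219·0.426 = 0.00933 mg/L.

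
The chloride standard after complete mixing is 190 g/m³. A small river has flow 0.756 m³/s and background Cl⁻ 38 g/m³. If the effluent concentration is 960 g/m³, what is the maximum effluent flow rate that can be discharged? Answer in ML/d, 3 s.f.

12.9 ML/d

Mass balance at complete mixing: C_std·(Q_w + Q_r) = Q_w·C_e + Q_r·C_b.
Rearranging, Q_w = Q_r·(C_std − C_b)/(C_e − C_std) = 0.756·(190 − 38) / (960 − 190) = 0.1492 m³/s.
= 12.89 ML/d.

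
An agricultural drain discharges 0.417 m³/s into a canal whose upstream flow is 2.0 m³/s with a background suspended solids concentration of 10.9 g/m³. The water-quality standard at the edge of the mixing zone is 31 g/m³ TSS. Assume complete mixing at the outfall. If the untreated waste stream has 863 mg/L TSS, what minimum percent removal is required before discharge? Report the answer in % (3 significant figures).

85.2 %

Mass balance: 31·2.417 = 0.417·Cₑ + 2·10.9.
Cₑ = (74.93 − 21.8) / 0.417 = 127.4 mg/L.
Required removal = 1 − 127.4/863 = 85.24 %.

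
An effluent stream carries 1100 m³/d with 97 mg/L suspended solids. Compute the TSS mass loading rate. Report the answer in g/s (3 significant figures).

1.23 g/s

1100 m³/d = 0.01273 m³/s.
Mass flux = Q·C = 0.01273 m³/s × 97 g/m³ = 1.235 g/s.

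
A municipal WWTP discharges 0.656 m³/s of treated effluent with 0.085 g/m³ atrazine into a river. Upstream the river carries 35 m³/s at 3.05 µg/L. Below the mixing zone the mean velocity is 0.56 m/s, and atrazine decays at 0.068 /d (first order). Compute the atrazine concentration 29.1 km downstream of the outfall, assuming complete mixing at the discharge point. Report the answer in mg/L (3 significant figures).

3.05 µg/L = 0.00305 mg/L.
After complete mixing, C₀ = (0.656·0.085 + 35·0.00305) / 35.66 = 0.004558 mg/L.
Travel time t = 2.91e+04 m / 0.56 m/s = 5.196e+04 s = 0.6014 d.
C = 0.004558·exp(−0.068·0.6014) = 0.004558·0.9599 = 0.004375 mg/L.

0.00438 mg/L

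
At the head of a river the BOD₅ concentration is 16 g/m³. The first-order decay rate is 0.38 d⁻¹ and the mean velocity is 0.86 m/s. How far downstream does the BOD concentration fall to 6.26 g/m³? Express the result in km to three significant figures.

183 km

From C = C₀·e^(−kt), t = ln(C₀/C)/k = ln(16/6.26)/0.38 = 0.9384/0.38 = 2.469 d.
Distance = v·t = 0.86 m/s × 2.134e+05 s = 1.835e+05 m = 183.5 km.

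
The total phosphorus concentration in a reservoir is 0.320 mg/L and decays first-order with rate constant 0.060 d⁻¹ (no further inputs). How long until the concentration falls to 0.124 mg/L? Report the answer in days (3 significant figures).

t = ln(C₀/C)/k = ln(0.320/0.124)/0.060 = 0.948/0.060 = 15.8 d.

15.8 d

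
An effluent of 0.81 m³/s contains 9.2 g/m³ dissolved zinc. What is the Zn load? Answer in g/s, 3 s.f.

7.45 g/s

Mass flux = Q·C = 0.81 m³/s × 9.2 g/m³ = 7.452 g/s.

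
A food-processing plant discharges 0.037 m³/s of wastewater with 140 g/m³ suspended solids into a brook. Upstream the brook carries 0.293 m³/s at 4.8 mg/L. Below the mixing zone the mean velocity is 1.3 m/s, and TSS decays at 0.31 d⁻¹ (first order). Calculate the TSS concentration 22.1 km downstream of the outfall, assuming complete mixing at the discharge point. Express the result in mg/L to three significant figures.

After complete mixing, C₀ = (0.037·140 + 0.293·4.8) / 0.33 = 19.96 mg/L.
Travel time t = 2.21e+04 m / 1.3 m/s = 1.7e+04 s = 0.1968 d.
C = 19.96·exp(−0.31·0.1968) = 19.96·0.9408 = 18.78 mg/L.

18.8 mg/L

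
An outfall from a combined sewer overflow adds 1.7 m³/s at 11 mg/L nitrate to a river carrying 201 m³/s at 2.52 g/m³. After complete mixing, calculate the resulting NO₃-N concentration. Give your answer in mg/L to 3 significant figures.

2.59 mg/L

By mass balance at complete mixing, C = (1.7·11 + 201·2.52) / (1.7 + 201) = 525.2/202.7 = 2.591 mg/L.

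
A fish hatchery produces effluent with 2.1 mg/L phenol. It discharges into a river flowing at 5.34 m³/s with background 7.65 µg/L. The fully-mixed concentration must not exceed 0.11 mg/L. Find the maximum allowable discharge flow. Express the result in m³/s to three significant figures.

7.65 µg/L = 0.00765 mg/L.
Mass balance at complete mixing: C_std·(Q_w + Q_r) = Q_w·C_e + Q_r·C_b.
Rearranging, Q_w = Q_r·(C_std − C_b)/(C_e − C_std) = 5.34·(0.11 − 0.00765) / (2.1 − 0.11) = 0.2746 m³/s.

0.275 m³/s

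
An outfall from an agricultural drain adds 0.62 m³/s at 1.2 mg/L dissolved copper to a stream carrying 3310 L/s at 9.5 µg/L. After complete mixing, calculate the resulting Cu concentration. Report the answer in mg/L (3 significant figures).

0.197 mg/L

3310 L/s = 3.31 m³/s.
9.5 µg/L = 0.0095 mg/L.
Conservation of mass across the mixing zone: C = (0.62·1.2 + 3.31·0.0095) / (0.62 + 3.31) = 0.7754/3.93 = 0.1973 mg/L.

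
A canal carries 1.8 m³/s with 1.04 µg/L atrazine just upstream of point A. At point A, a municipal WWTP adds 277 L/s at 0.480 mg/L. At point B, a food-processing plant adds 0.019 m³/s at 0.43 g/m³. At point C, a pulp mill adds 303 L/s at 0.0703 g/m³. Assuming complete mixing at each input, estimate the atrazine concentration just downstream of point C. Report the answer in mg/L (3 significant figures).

0.0685 mg/L

1.04 µg/L = 0.00104 mg/L.
277 L/s = 0.277 m³/s.
After input A: C = (1.8·0.00104 + 0.277·0.48) / 2.077 = 0.06492 mg/L.
After input B: C = (2.077·0.06492 + 0.019·0.43) / 2.096 = 0.06823 mg/L.
303 L/s = 0.303 m³/s.
After input C: C = (2.096·0.06823 + 0.303·0.0703) / 2.399 = 0.06849 mg/L.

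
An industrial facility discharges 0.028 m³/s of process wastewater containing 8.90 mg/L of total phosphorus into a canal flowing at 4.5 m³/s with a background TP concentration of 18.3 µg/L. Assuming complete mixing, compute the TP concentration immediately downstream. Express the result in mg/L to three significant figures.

0.0732 mg/L

18.3 µg/L = 0.0183 mg/L.
By mass balance at complete mixing, C = (0.028·8.9 + 4.5·0.0183) / (0.028 + 4.5) = 0.3316/4.528 = 0.07322 mg/L.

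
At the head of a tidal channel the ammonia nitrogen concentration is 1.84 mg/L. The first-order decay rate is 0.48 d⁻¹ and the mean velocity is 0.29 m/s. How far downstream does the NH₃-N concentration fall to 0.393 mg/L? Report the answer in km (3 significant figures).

From C = C₀·e^(−kt), t = ln(C₀/C)/k = ln(1.84/0.393)/0.48 = 1.544/0.48 = 3.216 d.
Distance = v·t = 0.29 m/s × 2.779e+05 s = 8.058e+04 m = 80.58 km.

80.6 km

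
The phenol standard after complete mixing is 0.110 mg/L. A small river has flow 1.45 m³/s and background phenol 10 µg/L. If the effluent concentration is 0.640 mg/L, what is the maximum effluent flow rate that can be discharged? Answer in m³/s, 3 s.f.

0.274 m³/s

10 µg/L = 0.01 mg/L.
Mass balance at complete mixing: C_std·(Q_w + Q_r) = Q_w·C_e + Q_r·C_b.
Rearranging, Q_w = Q_r·(C_std − C_b)/(C_e − C_std) = 1.45·(0.11 − 0.01) / (0.64 − 0.11) = 0.2736 m³/s.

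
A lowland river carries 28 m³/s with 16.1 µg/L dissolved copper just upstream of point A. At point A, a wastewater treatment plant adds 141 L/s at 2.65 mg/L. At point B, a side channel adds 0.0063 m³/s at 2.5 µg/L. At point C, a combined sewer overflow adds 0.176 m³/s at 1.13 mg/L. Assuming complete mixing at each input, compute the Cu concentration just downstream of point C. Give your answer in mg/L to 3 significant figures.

16.1 µg/L = 0.0161 mg/L.
141 L/s = 0.141 m³/s.
After input A: C = (28·0.0161 + 0.141·2.65) / 28.14 = 0.0293 mg/L.
2.5 µg/L = 0.0025 mg/L.
After input B: C = (28.14·0.0293 + 0.0063·0.0025) / 28.15 = 0.02929 mg/L.
After input C: C = (28.15·0.02929 + 0.176·1.13) / 28.32 = 0.03613 mg/L.

0.0361 mg/L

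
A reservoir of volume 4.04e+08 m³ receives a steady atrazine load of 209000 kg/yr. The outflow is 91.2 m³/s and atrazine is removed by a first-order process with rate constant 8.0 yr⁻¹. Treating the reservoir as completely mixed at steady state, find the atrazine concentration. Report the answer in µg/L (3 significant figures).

Outflow Q = 91.2 m³/s × 3.156e+07 s/yr = 2.878e+09 m³/yr.
Steady-state CSTR mass balance: W = Q·C + k·V·C, so C = W/(Q + kV).
Q + kV = 2.878e+09 + 8.0·4.04e+08 = 6.11e+09 m³/yr.
C = 209000/6.11e+09 = 3.421e-05 kg/m³ = 0.03421 mg/L = 34.21 µg/L.

34.2 µg/L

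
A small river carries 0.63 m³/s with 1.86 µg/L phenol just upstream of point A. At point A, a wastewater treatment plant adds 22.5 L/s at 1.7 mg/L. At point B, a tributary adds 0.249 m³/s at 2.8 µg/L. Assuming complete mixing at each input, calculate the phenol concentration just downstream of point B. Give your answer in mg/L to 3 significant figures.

0.0445 mg/L

1.86 µg/L = 0.00186 mg/L.
22.5 L/s = 0.0225 m³/s.
After input A: C = (0.63·0.00186 + 0.0225·1.7) / 0.6525 = 0.06042 mg/L.
2.8 µg/L = 0.0028 mg/L.
After input B: C = (0.6525·0.06042 + 0.249·0.0028) / 0.9015 = 0.0445 mg/L.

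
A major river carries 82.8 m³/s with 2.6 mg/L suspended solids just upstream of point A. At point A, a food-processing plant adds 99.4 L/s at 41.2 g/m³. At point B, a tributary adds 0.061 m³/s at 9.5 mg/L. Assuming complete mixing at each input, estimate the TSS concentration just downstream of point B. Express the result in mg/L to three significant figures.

99.4 L/s = 0.0994 m³/s.
After input A: C = (82.8·2.6 + 0.0994·41.2) / 82.9 = 2.646 mg/L.
After input B: C = (82.9·2.646 + 0.061·9.5) / 82.96 = 2.651 mg/L.

2.65 mg/L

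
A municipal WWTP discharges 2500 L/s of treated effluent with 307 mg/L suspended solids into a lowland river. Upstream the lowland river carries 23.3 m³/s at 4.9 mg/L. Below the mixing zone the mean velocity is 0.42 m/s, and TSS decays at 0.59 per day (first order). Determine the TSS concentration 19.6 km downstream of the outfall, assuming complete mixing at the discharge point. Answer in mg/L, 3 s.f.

24.8 mg/L

2500 L/s = 2.5 m³/s.
After complete mixing, C₀ = (2.5·307 + 23.3·4.9) / 25.8 = 34.17 mg/L.
Travel time t = 1.96e+04 m / 0.42 m/s = 4.667e+04 s = 0.5401 d.
C = 34.17·exp(−0.59·0.5401) = 34.17·0.7271 = 24.85 mg/L.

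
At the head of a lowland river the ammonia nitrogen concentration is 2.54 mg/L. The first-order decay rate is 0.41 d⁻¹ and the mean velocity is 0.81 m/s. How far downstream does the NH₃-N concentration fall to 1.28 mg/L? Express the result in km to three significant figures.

From C = C₀·e^(−kt), t = ln(C₀/C)/k = ln(2.54/1.28)/0.41 = 0.6853/0.41 = 1.671 d.
Distance = v·t = 0.81 m/s × 1.444e+05 s = 1.17e+05 m = 117 km.

117 km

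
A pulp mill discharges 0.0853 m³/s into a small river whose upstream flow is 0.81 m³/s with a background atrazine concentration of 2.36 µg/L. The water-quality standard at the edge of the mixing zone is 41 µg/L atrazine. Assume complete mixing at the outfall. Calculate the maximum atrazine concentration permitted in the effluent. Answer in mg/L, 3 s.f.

0.408 mg/L

2.36 µg/L = 0.00236 mg/L.
41 µg/L = 0.041 mg/L.
Mass balance: 0.041·0.8953 = 0.0853·Cₑ + 0.81·0.00236.
Cₑ = (0.03671 − 0.001912) / 0.0853 = 0.4079 mg/L.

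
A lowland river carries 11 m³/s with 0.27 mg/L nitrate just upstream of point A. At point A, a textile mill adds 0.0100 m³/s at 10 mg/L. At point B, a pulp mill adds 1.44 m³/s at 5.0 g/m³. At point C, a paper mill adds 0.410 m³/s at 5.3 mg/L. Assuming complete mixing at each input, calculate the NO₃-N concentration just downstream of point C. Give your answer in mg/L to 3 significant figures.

After input A: C = (11·0.27 + 0.01·10) / 11.01 = 0.2788 mg/L.
After input B: C = (11.01·0.2788 + 1.44·5) / 12.45 = 0.8249 mg/L.
After input C: C = (12.45·0.8249 + 0.41·5.3) / 12.86 = 0.9676 mg/L.

0.968 mg/L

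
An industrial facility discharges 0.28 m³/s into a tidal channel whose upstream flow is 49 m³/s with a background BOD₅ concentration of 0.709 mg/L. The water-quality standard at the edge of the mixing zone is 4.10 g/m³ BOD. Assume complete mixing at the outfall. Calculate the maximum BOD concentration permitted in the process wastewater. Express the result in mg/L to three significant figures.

Mass balance: 4.1·49.28 = 0.28·Cₑ + 49·0.709.
Cₑ = (202 − 34.74) / 0.28 = 597.5 mg/L.

598 mg/L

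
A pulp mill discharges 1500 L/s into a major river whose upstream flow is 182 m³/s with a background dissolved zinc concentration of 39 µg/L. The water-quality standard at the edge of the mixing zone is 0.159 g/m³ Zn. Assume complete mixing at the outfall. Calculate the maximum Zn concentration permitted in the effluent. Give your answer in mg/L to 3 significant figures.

1500 L/s = 1.5 m³/s.
39 µg/L = 0.039 mg/L.
Mass balance: 0.159·183.5 = 1.5·Cₑ + 182·0.039.
Cₑ = (29.18 − 7.098) / 1.5 = 14.72 mg/L.

14.7 mg/L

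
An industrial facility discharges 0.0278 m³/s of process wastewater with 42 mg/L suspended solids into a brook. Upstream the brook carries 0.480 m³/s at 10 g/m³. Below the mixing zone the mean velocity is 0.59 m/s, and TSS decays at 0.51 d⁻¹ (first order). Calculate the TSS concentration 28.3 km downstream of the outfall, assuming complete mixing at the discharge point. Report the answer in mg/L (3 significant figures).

8.85 mg/L

After complete mixing, C₀ = (0.0278·42 + 0.48·10) / 0.5078 = 11.75 mg/L.
Travel time t = 2.83e+04 m / 0.59 m/s = 4.797e+04 s = 0.5552 d.
C = 11.75·exp(−0.51·0.5552) = 11.75·0.7534 = 8.854 mg/L.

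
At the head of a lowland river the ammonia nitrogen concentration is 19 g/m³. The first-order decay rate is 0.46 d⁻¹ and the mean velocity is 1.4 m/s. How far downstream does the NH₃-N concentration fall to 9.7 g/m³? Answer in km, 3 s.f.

From C = C₀·e^(−kt), t = ln(C₀/C)/k = ln(19/9.7)/0.46 = 0.6723/0.46 = 1.462 d.
Distance = v·t = 1.4 m/s × 1.263e+05 s = 1.768e+05 m = 176.8 km.

177 km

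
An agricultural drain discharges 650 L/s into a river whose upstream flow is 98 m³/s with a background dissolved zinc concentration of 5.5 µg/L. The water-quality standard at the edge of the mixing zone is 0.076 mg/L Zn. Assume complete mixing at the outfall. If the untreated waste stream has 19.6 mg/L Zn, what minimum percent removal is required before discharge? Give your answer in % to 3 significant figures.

45.4 %

650 L/s = 0.65 m³/s.
5.5 µg/L = 0.0055 mg/L.
Mass balance: 0.076·98.65 = 0.65·Cₑ + 98·0.0055.
Cₑ = (7.497 − 0.539) / 0.65 = 10.71 mg/L.
Required removal = 1 − 10.71/19.6 = 45.38 %.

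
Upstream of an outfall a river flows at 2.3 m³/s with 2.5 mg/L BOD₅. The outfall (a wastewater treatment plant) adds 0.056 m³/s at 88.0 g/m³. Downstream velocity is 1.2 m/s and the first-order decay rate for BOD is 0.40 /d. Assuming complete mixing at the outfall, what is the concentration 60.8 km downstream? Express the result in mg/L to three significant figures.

3.58 mg/L

After complete mixing, C₀ = (0.056·88 + 2.3·2.5) / 2.356 = 4.532 mg/L.
Travel time t = 6.08e+04 m / 1.2 m/s = 5.067e+04 s = 0.5864 d.
C = 4.532·exp(−0.40·0.5864) = 4.532·0.7909 = 3.585 mg/L.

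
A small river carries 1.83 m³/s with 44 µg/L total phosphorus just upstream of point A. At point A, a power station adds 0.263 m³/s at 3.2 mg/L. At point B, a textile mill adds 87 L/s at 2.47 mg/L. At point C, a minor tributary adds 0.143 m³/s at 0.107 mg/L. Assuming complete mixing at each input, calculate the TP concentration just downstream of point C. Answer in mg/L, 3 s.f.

44 µg/L = 0.044 mg/L.
After input A: C = (1.83·0.044 + 0.263·3.2) / 2.093 = 0.4406 mg/L.
87 L/s = 0.087 m³/s.
After input B: C = (2.093·0.4406 + 0.087·2.47) / 2.18 = 0.5216 mg/L.
After input C: C = (2.18·0.5216 + 0.143·0.107) / 2.323 = 0.496 mg/L.

0.496 mg/L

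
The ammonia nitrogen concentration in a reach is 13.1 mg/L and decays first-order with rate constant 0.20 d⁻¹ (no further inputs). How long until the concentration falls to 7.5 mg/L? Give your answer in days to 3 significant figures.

2.79 d

t = ln(C₀/C)/k = ln(13.1/7.5)/0.20 = 0.5577/0.20 = 2.789 d.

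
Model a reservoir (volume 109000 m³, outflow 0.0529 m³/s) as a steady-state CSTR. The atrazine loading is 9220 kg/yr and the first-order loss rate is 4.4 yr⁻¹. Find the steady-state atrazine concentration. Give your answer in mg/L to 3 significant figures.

4.29 mg/L

Outflow Q = 0.0529 m³/s × 3.156e+07 s/yr = 1.669e+06 m³/yr.
Steady-state CSTR mass balance: W = Q·C + k·V·C, so C = W/(Q + kV).
Q + kV = 1.669e+06 + 4.4·109000 = 2.149e+06 m³/yr.
C = 9220/2.149e+06 = 0.00429 kg/m³ = 4.29 mg/L.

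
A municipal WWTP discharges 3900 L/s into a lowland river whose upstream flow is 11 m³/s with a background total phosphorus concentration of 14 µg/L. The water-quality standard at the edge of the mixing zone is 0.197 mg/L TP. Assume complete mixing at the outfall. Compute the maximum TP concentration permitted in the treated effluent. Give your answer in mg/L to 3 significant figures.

3900 L/s = 3.9 m³/s.
14 µg/L = 0.014 mg/L.
Mass balance: 0.197·14.9 = 3.9·Cₑ + 11·0.014.
Cₑ = (2.935 − 0.154) / 3.9 = 0.7132 mg/L.

0.713 mg/L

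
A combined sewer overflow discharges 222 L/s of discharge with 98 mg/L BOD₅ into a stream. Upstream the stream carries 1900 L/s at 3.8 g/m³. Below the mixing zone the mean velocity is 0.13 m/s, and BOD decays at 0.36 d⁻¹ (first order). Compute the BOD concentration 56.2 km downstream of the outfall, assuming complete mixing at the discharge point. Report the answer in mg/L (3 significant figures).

222 L/s = 0.222 m³/s.
1900 L/s = 1.9 m³/s.
After complete mixing, C₀ = (0.222·98 + 1.9·3.8) / 2.122 = 13.66 mg/L.
Travel time t = 5.62e+04 m / 0.13 m/s = 4.323e+05 s = 5.004 d.
C = 13.66·exp(−0.36·5.004) = 13.66·0.1651 = 2.254 mg/L.

2.25 mg/L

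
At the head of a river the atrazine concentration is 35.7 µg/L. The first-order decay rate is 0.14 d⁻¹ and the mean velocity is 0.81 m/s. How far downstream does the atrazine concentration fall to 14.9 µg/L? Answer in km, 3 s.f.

437 km

From C = C₀·e^(−kt), t = ln(C₀/C)/k = ln(35.7/14.9)/0.14 = 0.8738/0.14 = 6.241 d.
Distance = v·t = 0.81 m/s × 5.393e+05 s = 4.368e+05 m = 436.8 km.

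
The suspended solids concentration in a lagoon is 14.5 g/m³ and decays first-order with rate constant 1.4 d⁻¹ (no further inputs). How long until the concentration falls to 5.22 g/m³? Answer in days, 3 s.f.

t = ln(C₀/C)/k = ln(14.5/5.22)/1.4 = 1.022/1.4 = 0.7298 d.

0.730 d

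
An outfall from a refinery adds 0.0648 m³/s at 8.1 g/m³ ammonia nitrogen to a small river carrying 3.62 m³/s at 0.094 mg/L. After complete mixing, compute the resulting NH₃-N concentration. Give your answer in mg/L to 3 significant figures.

Conservation of mass across the mixing zone: C = (0.0648·8.1 + 3.62·0.094) / (0.0648 + 3.62) = 0.8652/3.685 = 0.2348 mg/L.

0.235 mg/L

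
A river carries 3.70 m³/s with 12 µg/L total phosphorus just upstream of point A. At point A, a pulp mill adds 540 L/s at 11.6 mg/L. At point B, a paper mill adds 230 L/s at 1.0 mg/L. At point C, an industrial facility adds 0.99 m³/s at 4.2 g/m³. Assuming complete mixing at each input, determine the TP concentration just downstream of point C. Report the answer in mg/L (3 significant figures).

1.96 mg/L

12 µg/L = 0.012 mg/L.
540 L/s = 0.54 m³/s.
After input A: C = (3.7·0.012 + 0.54·11.6) / 4.24 = 1.488 mg/L.
230 L/s = 0.23 m³/s.
After input B: C = (4.24·1.488 + 0.23·1) / 4.47 = 1.463 mg/L.
After input C: C = (4.47·1.463 + 0.99·4.2) / 5.46 = 1.959 mg/L.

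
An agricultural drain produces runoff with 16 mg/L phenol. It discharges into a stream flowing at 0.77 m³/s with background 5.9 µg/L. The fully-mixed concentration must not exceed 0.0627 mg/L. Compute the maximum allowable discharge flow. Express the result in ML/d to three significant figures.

0.237 ML/d

5.9 µg/L = 0.0059 mg/L.
Mass balance at complete mixing: C_std·(Q_w + Q_r) = Q_w·C_e + Q_r·C_b.
Rearranging, Q_w = Q_r·(C_std − C_b)/(C_e − C_std) = 0.77·(0.0627 − 0.0059) / (16 − 0.0627) = 0.002744 m³/s.
= 0.2371 ML/d.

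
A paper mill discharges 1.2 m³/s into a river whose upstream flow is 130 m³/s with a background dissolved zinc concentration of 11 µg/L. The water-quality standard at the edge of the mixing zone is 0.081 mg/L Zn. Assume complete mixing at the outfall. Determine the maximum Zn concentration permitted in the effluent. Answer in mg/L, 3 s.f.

11 µg/L = 0.011 mg/L.
Mass balance: 0.081·131.2 = 1.2·Cₑ + 130·0.011.
Cₑ = (10.63 − 1.43) / 1.2 = 7.664 mg/L.

7.66 mg/L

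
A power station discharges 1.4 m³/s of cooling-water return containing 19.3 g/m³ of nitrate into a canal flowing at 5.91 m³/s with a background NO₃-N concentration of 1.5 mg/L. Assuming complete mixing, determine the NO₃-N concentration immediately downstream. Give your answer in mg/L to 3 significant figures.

4.91 mg/L

Flow-weighted mixing gives C = (1.4·19.3 + 5.91·1.5) / (1.4 + 5.91) = 35.88/7.31 = 4.909 mg/L.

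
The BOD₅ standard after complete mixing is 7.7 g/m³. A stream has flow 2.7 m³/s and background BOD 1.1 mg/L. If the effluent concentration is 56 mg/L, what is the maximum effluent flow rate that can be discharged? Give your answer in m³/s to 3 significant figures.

0.369 m³/s

Mass balance at complete mixing: C_std·(Q_w + Q_r) = Q_w·C_e + Q_r·C_b.
Rearranging, Q_w = Q_r·(C_std − C_b)/(C_e − C_std) = 2.7·(7.7 − 1.1) / (56 − 7.7) = 0.3689 m³/s.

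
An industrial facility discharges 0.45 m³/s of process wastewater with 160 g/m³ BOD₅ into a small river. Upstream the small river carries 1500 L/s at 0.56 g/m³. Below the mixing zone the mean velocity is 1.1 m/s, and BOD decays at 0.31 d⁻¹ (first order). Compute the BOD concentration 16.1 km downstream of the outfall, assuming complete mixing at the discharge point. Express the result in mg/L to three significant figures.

1500 L/s = 1.5 m³/s.
After complete mixing, C₀ = (0.45·160 + 1.5·0.56) / 1.95 = 37.35 mg/L.
Travel time t = 1.61e+04 m / 1.1 m/s = 1.464e+04 s = 0.1694 d.
C = 37.35·exp(−0.31·0.1694) = 37.35·0.9488 = 35.44 mg/L.

35.4 mg/L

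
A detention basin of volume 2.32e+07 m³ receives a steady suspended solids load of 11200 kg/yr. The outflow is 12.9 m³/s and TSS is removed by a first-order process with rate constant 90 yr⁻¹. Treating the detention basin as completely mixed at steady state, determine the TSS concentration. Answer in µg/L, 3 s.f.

4.49 µg/L

Outflow Q = 12.9 m³/s × 3.156e+07 s/yr = 4.071e+08 m³/yr.
Steady-state CSTR mass balance: W = Q·C + k·V·C, so C = W/(Q + kV).
Q + kV = 4.071e+08 + 90·2.32e+07 = 2.495e+09 m³/yr.
C = 11200/2.495e+09 = 4.489e-06 kg/m³ = 0.004489 mg/L = 4.489 µg/L.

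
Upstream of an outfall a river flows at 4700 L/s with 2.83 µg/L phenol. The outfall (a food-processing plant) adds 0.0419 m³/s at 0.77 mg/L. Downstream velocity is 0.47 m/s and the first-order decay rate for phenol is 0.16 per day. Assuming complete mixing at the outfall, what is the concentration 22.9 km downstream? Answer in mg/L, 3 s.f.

0.00878 mg/L

4700 L/s = 4.7 m³/s.
2.83 µg/L = 0.00283 mg/L.
After complete mixing, C₀ = (0.0419·0.77 + 4.7·0.00283) / 4.742 = 0.009609 mg/L.
Travel time t = 2.29e+04 m / 0.47 m/s = 4.872e+04 s = 0.5639 d.
C = 0.009609·exp(−0.16·0.5639) = 0.009609·0.9137 = 0.00878 mg/L.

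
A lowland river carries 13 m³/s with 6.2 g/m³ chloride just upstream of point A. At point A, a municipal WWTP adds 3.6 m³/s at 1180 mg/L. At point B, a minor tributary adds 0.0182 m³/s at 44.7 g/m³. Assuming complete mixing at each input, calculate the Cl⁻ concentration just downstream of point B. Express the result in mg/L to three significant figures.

261 mg/L

After input A: C = (13·6.2 + 3.6·1180) / 16.6 = 260.8 mg/L.
After input B: C = (16.6·260.8 + 0.0182·44.7) / 16.62 = 260.5 mg/L.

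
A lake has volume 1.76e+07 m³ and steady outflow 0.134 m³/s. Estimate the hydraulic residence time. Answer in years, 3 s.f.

Q = 0.134 m³/s × 3.156e+07 s/yr = 4.229e+06 m³/yr.
Hydraulic residence time τ = V/Q = 1.76e+07/4.229e+06 = 4.162 yr.

4.16 yr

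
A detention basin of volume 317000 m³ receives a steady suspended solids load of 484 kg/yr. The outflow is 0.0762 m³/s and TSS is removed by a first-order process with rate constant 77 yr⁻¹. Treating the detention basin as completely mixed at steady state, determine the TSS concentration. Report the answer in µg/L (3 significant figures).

Outflow Q = 0.0762 m³/s × 3.156e+07 s/yr = 2.405e+06 m³/yr.
Steady-state CSTR mass balance: W = Q·C + k·V·C, so C = W/(Q + kV).
Q + kV = 2.405e+06 + 77·317000 = 2.681e+07 m³/yr.
C = 484/2.681e+07 = 1.805e-05 kg/m³ = 0.01805 mg/L = 18.05 µg/L.

18.1 µg/L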